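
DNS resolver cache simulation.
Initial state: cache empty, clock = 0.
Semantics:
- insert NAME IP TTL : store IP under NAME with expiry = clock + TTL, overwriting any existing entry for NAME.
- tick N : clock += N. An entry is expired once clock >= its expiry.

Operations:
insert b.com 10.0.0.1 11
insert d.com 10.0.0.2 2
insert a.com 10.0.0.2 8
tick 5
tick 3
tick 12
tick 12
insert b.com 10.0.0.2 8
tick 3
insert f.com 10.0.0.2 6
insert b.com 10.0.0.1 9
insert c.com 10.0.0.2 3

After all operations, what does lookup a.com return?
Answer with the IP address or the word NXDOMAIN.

Answer: NXDOMAIN

Derivation:
Op 1: insert b.com -> 10.0.0.1 (expiry=0+11=11). clock=0
Op 2: insert d.com -> 10.0.0.2 (expiry=0+2=2). clock=0
Op 3: insert a.com -> 10.0.0.2 (expiry=0+8=8). clock=0
Op 4: tick 5 -> clock=5. purged={d.com}
Op 5: tick 3 -> clock=8. purged={a.com}
Op 6: tick 12 -> clock=20. purged={b.com}
Op 7: tick 12 -> clock=32.
Op 8: insert b.com -> 10.0.0.2 (expiry=32+8=40). clock=32
Op 9: tick 3 -> clock=35.
Op 10: insert f.com -> 10.0.0.2 (expiry=35+6=41). clock=35
Op 11: insert b.com -> 10.0.0.1 (expiry=35+9=44). clock=35
Op 12: insert c.com -> 10.0.0.2 (expiry=35+3=38). clock=35
lookup a.com: not in cache (expired or never inserted)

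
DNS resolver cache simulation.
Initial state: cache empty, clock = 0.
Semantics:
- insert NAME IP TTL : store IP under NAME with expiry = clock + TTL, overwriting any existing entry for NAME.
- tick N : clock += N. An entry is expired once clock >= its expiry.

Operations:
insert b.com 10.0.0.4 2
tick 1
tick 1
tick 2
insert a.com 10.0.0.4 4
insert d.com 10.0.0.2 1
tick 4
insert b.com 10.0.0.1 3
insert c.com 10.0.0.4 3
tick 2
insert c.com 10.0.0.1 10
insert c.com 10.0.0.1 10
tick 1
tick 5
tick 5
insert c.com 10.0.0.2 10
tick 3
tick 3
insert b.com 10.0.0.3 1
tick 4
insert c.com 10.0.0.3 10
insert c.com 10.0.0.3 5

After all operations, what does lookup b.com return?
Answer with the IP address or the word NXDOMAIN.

Op 1: insert b.com -> 10.0.0.4 (expiry=0+2=2). clock=0
Op 2: tick 1 -> clock=1.
Op 3: tick 1 -> clock=2. purged={b.com}
Op 4: tick 2 -> clock=4.
Op 5: insert a.com -> 10.0.0.4 (expiry=4+4=8). clock=4
Op 6: insert d.com -> 10.0.0.2 (expiry=4+1=5). clock=4
Op 7: tick 4 -> clock=8. purged={a.com,d.com}
Op 8: insert b.com -> 10.0.0.1 (expiry=8+3=11). clock=8
Op 9: insert c.com -> 10.0.0.4 (expiry=8+3=11). clock=8
Op 10: tick 2 -> clock=10.
Op 11: insert c.com -> 10.0.0.1 (expiry=10+10=20). clock=10
Op 12: insert c.com -> 10.0.0.1 (expiry=10+10=20). clock=10
Op 13: tick 1 -> clock=11. purged={b.com}
Op 14: tick 5 -> clock=16.
Op 15: tick 5 -> clock=21. purged={c.com}
Op 16: insert c.com -> 10.0.0.2 (expiry=21+10=31). clock=21
Op 17: tick 3 -> clock=24.
Op 18: tick 3 -> clock=27.
Op 19: insert b.com -> 10.0.0.3 (expiry=27+1=28). clock=27
Op 20: tick 4 -> clock=31. purged={b.com,c.com}
Op 21: insert c.com -> 10.0.0.3 (expiry=31+10=41). clock=31
Op 22: insert c.com -> 10.0.0.3 (expiry=31+5=36). clock=31
lookup b.com: not in cache (expired or never inserted)

Answer: NXDOMAIN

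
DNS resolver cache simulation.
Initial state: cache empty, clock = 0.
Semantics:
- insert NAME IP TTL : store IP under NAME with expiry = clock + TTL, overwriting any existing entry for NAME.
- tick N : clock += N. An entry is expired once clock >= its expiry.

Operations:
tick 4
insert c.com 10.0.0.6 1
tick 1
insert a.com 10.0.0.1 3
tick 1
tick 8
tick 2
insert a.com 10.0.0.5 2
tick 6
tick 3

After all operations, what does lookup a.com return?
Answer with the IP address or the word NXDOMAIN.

Op 1: tick 4 -> clock=4.
Op 2: insert c.com -> 10.0.0.6 (expiry=4+1=5). clock=4
Op 3: tick 1 -> clock=5. purged={c.com}
Op 4: insert a.com -> 10.0.0.1 (expiry=5+3=8). clock=5
Op 5: tick 1 -> clock=6.
Op 6: tick 8 -> clock=14. purged={a.com}
Op 7: tick 2 -> clock=16.
Op 8: insert a.com -> 10.0.0.5 (expiry=16+2=18). clock=16
Op 9: tick 6 -> clock=22. purged={a.com}
Op 10: tick 3 -> clock=25.
lookup a.com: not in cache (expired or never inserted)

Answer: NXDOMAIN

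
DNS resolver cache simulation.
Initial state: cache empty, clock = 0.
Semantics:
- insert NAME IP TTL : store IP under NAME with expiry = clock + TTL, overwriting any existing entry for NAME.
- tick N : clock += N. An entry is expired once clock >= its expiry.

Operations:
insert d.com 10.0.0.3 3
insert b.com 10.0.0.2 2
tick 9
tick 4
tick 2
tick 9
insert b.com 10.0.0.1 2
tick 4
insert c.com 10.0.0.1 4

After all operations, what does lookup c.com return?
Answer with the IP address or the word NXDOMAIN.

Op 1: insert d.com -> 10.0.0.3 (expiry=0+3=3). clock=0
Op 2: insert b.com -> 10.0.0.2 (expiry=0+2=2). clock=0
Op 3: tick 9 -> clock=9. purged={b.com,d.com}
Op 4: tick 4 -> clock=13.
Op 5: tick 2 -> clock=15.
Op 6: tick 9 -> clock=24.
Op 7: insert b.com -> 10.0.0.1 (expiry=24+2=26). clock=24
Op 8: tick 4 -> clock=28. purged={b.com}
Op 9: insert c.com -> 10.0.0.1 (expiry=28+4=32). clock=28
lookup c.com: present, ip=10.0.0.1 expiry=32 > clock=28

Answer: 10.0.0.1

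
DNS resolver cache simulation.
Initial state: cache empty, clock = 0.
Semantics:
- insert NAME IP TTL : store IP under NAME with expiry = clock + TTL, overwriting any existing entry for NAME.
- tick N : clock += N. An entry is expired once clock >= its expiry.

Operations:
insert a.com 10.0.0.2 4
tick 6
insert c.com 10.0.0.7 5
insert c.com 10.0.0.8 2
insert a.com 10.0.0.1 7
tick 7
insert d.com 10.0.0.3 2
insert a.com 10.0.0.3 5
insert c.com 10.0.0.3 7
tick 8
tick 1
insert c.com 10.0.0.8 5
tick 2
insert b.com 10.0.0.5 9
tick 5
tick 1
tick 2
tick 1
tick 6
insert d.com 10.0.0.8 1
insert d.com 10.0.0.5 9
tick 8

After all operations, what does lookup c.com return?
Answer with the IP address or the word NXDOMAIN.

Answer: NXDOMAIN

Derivation:
Op 1: insert a.com -> 10.0.0.2 (expiry=0+4=4). clock=0
Op 2: tick 6 -> clock=6. purged={a.com}
Op 3: insert c.com -> 10.0.0.7 (expiry=6+5=11). clock=6
Op 4: insert c.com -> 10.0.0.8 (expiry=6+2=8). clock=6
Op 5: insert a.com -> 10.0.0.1 (expiry=6+7=13). clock=6
Op 6: tick 7 -> clock=13. purged={a.com,c.com}
Op 7: insert d.com -> 10.0.0.3 (expiry=13+2=15). clock=13
Op 8: insert a.com -> 10.0.0.3 (expiry=13+5=18). clock=13
Op 9: insert c.com -> 10.0.0.3 (expiry=13+7=20). clock=13
Op 10: tick 8 -> clock=21. purged={a.com,c.com,d.com}
Op 11: tick 1 -> clock=22.
Op 12: insert c.com -> 10.0.0.8 (expiry=22+5=27). clock=22
Op 13: tick 2 -> clock=24.
Op 14: insert b.com -> 10.0.0.5 (expiry=24+9=33). clock=24
Op 15: tick 5 -> clock=29. purged={c.com}
Op 16: tick 1 -> clock=30.
Op 17: tick 2 -> clock=32.
Op 18: tick 1 -> clock=33. purged={b.com}
Op 19: tick 6 -> clock=39.
Op 20: insert d.com -> 10.0.0.8 (expiry=39+1=40). clock=39
Op 21: insert d.com -> 10.0.0.5 (expiry=39+9=48). clock=39
Op 22: tick 8 -> clock=47.
lookup c.com: not in cache (expired or never inserted)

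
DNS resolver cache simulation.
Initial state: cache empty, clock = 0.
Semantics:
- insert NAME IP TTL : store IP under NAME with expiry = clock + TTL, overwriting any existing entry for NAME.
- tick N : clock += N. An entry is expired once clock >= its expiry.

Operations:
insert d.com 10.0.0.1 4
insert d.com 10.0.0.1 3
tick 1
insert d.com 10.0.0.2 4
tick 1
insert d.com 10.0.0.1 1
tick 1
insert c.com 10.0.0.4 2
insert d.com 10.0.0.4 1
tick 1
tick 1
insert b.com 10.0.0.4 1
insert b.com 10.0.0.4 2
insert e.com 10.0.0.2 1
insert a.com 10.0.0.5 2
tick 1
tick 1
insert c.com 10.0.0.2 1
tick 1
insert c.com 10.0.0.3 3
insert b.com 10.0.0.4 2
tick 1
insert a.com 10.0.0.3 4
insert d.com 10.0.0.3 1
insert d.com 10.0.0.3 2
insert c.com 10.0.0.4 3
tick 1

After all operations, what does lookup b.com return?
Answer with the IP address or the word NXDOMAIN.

Answer: NXDOMAIN

Derivation:
Op 1: insert d.com -> 10.0.0.1 (expiry=0+4=4). clock=0
Op 2: insert d.com -> 10.0.0.1 (expiry=0+3=3). clock=0
Op 3: tick 1 -> clock=1.
Op 4: insert d.com -> 10.0.0.2 (expiry=1+4=5). clock=1
Op 5: tick 1 -> clock=2.
Op 6: insert d.com -> 10.0.0.1 (expiry=2+1=3). clock=2
Op 7: tick 1 -> clock=3. purged={d.com}
Op 8: insert c.com -> 10.0.0.4 (expiry=3+2=5). clock=3
Op 9: insert d.com -> 10.0.0.4 (expiry=3+1=4). clock=3
Op 10: tick 1 -> clock=4. purged={d.com}
Op 11: tick 1 -> clock=5. purged={c.com}
Op 12: insert b.com -> 10.0.0.4 (expiry=5+1=6). clock=5
Op 13: insert b.com -> 10.0.0.4 (expiry=5+2=7). clock=5
Op 14: insert e.com -> 10.0.0.2 (expiry=5+1=6). clock=5
Op 15: insert a.com -> 10.0.0.5 (expiry=5+2=7). clock=5
Op 16: tick 1 -> clock=6. purged={e.com}
Op 17: tick 1 -> clock=7. purged={a.com,b.com}
Op 18: insert c.com -> 10.0.0.2 (expiry=7+1=8). clock=7
Op 19: tick 1 -> clock=8. purged={c.com}
Op 20: insert c.com -> 10.0.0.3 (expiry=8+3=11). clock=8
Op 21: insert b.com -> 10.0.0.4 (expiry=8+2=10). clock=8
Op 22: tick 1 -> clock=9.
Op 23: insert a.com -> 10.0.0.3 (expiry=9+4=13). clock=9
Op 24: insert d.com -> 10.0.0.3 (expiry=9+1=10). clock=9
Op 25: insert d.com -> 10.0.0.3 (expiry=9+2=11). clock=9
Op 26: insert c.com -> 10.0.0.4 (expiry=9+3=12). clock=9
Op 27: tick 1 -> clock=10. purged={b.com}
lookup b.com: not in cache (expired or never inserted)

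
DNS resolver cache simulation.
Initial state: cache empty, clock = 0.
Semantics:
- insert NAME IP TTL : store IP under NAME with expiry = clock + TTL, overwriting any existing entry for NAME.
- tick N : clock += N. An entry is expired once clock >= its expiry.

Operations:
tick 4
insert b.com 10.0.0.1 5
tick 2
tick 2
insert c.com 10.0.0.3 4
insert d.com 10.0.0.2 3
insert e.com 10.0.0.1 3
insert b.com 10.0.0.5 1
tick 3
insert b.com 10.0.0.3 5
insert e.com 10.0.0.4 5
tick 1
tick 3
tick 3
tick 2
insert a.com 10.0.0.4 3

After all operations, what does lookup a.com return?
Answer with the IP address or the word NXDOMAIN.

Op 1: tick 4 -> clock=4.
Op 2: insert b.com -> 10.0.0.1 (expiry=4+5=9). clock=4
Op 3: tick 2 -> clock=6.
Op 4: tick 2 -> clock=8.
Op 5: insert c.com -> 10.0.0.3 (expiry=8+4=12). clock=8
Op 6: insert d.com -> 10.0.0.2 (expiry=8+3=11). clock=8
Op 7: insert e.com -> 10.0.0.1 (expiry=8+3=11). clock=8
Op 8: insert b.com -> 10.0.0.5 (expiry=8+1=9). clock=8
Op 9: tick 3 -> clock=11. purged={b.com,d.com,e.com}
Op 10: insert b.com -> 10.0.0.3 (expiry=11+5=16). clock=11
Op 11: insert e.com -> 10.0.0.4 (expiry=11+5=16). clock=11
Op 12: tick 1 -> clock=12. purged={c.com}
Op 13: tick 3 -> clock=15.
Op 14: tick 3 -> clock=18. purged={b.com,e.com}
Op 15: tick 2 -> clock=20.
Op 16: insert a.com -> 10.0.0.4 (expiry=20+3=23). clock=20
lookup a.com: present, ip=10.0.0.4 expiry=23 > clock=20

Answer: 10.0.0.4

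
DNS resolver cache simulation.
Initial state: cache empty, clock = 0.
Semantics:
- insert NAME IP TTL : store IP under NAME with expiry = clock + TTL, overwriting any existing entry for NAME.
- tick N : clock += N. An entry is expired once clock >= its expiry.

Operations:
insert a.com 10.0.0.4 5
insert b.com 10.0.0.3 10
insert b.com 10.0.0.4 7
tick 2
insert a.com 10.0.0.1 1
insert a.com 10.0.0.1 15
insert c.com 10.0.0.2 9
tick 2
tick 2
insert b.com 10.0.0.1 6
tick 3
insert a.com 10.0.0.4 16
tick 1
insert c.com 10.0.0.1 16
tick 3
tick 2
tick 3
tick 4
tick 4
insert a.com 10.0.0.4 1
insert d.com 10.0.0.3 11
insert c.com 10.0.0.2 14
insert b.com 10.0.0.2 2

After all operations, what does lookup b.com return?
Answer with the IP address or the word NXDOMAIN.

Op 1: insert a.com -> 10.0.0.4 (expiry=0+5=5). clock=0
Op 2: insert b.com -> 10.0.0.3 (expiry=0+10=10). clock=0
Op 3: insert b.com -> 10.0.0.4 (expiry=0+7=7). clock=0
Op 4: tick 2 -> clock=2.
Op 5: insert a.com -> 10.0.0.1 (expiry=2+1=3). clock=2
Op 6: insert a.com -> 10.0.0.1 (expiry=2+15=17). clock=2
Op 7: insert c.com -> 10.0.0.2 (expiry=2+9=11). clock=2
Op 8: tick 2 -> clock=4.
Op 9: tick 2 -> clock=6.
Op 10: insert b.com -> 10.0.0.1 (expiry=6+6=12). clock=6
Op 11: tick 3 -> clock=9.
Op 12: insert a.com -> 10.0.0.4 (expiry=9+16=25). clock=9
Op 13: tick 1 -> clock=10.
Op 14: insert c.com -> 10.0.0.1 (expiry=10+16=26). clock=10
Op 15: tick 3 -> clock=13. purged={b.com}
Op 16: tick 2 -> clock=15.
Op 17: tick 3 -> clock=18.
Op 18: tick 4 -> clock=22.
Op 19: tick 4 -> clock=26. purged={a.com,c.com}
Op 20: insert a.com -> 10.0.0.4 (expiry=26+1=27). clock=26
Op 21: insert d.com -> 10.0.0.3 (expiry=26+11=37). clock=26
Op 22: insert c.com -> 10.0.0.2 (expiry=26+14=40). clock=26
Op 23: insert b.com -> 10.0.0.2 (expiry=26+2=28). clock=26
lookup b.com: present, ip=10.0.0.2 expiry=28 > clock=26

Answer: 10.0.0.2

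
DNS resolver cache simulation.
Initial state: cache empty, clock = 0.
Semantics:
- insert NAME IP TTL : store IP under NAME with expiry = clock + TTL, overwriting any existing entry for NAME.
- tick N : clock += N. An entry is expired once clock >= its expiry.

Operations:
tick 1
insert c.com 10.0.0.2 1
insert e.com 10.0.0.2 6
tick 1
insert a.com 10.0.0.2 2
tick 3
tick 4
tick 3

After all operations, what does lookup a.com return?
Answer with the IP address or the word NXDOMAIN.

Op 1: tick 1 -> clock=1.
Op 2: insert c.com -> 10.0.0.2 (expiry=1+1=2). clock=1
Op 3: insert e.com -> 10.0.0.2 (expiry=1+6=7). clock=1
Op 4: tick 1 -> clock=2. purged={c.com}
Op 5: insert a.com -> 10.0.0.2 (expiry=2+2=4). clock=2
Op 6: tick 3 -> clock=5. purged={a.com}
Op 7: tick 4 -> clock=9. purged={e.com}
Op 8: tick 3 -> clock=12.
lookup a.com: not in cache (expired or never inserted)

Answer: NXDOMAIN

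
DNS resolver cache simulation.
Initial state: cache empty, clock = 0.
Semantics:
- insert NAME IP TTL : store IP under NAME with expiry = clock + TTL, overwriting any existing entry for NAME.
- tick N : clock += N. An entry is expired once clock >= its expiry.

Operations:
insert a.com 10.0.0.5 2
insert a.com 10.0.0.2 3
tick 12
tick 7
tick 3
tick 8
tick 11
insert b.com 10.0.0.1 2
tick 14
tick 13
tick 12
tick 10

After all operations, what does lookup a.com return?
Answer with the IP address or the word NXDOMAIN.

Answer: NXDOMAIN

Derivation:
Op 1: insert a.com -> 10.0.0.5 (expiry=0+2=2). clock=0
Op 2: insert a.com -> 10.0.0.2 (expiry=0+3=3). clock=0
Op 3: tick 12 -> clock=12. purged={a.com}
Op 4: tick 7 -> clock=19.
Op 5: tick 3 -> clock=22.
Op 6: tick 8 -> clock=30.
Op 7: tick 11 -> clock=41.
Op 8: insert b.com -> 10.0.0.1 (expiry=41+2=43). clock=41
Op 9: tick 14 -> clock=55. purged={b.com}
Op 10: tick 13 -> clock=68.
Op 11: tick 12 -> clock=80.
Op 12: tick 10 -> clock=90.
lookup a.com: not in cache (expired or never inserted)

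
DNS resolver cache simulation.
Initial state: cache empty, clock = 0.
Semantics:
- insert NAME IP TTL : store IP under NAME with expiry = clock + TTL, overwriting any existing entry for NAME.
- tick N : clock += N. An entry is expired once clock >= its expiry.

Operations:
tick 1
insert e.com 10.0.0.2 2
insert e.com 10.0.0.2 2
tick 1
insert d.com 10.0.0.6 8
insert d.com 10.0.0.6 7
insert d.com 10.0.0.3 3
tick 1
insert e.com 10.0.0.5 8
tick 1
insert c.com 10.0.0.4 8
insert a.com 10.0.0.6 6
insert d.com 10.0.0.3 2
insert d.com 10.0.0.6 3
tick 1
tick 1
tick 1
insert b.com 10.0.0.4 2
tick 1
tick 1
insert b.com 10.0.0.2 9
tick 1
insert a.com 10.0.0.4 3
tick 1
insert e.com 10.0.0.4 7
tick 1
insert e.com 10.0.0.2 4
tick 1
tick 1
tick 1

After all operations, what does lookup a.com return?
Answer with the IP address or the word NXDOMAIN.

Answer: NXDOMAIN

Derivation:
Op 1: tick 1 -> clock=1.
Op 2: insert e.com -> 10.0.0.2 (expiry=1+2=3). clock=1
Op 3: insert e.com -> 10.0.0.2 (expiry=1+2=3). clock=1
Op 4: tick 1 -> clock=2.
Op 5: insert d.com -> 10.0.0.6 (expiry=2+8=10). clock=2
Op 6: insert d.com -> 10.0.0.6 (expiry=2+7=9). clock=2
Op 7: insert d.com -> 10.0.0.3 (expiry=2+3=5). clock=2
Op 8: tick 1 -> clock=3. purged={e.com}
Op 9: insert e.com -> 10.0.0.5 (expiry=3+8=11). clock=3
Op 10: tick 1 -> clock=4.
Op 11: insert c.com -> 10.0.0.4 (expiry=4+8=12). clock=4
Op 12: insert a.com -> 10.0.0.6 (expiry=4+6=10). clock=4
Op 13: insert d.com -> 10.0.0.3 (expiry=4+2=6). clock=4
Op 14: insert d.com -> 10.0.0.6 (expiry=4+3=7). clock=4
Op 15: tick 1 -> clock=5.
Op 16: tick 1 -> clock=6.
Op 17: tick 1 -> clock=7. purged={d.com}
Op 18: insert b.com -> 10.0.0.4 (expiry=7+2=9). clock=7
Op 19: tick 1 -> clock=8.
Op 20: tick 1 -> clock=9. purged={b.com}
Op 21: insert b.com -> 10.0.0.2 (expiry=9+9=18). clock=9
Op 22: tick 1 -> clock=10. purged={a.com}
Op 23: insert a.com -> 10.0.0.4 (expiry=10+3=13). clock=10
Op 24: tick 1 -> clock=11. purged={e.com}
Op 25: insert e.com -> 10.0.0.4 (expiry=11+7=18). clock=11
Op 26: tick 1 -> clock=12. purged={c.com}
Op 27: insert e.com -> 10.0.0.2 (expiry=12+4=16). clock=12
Op 28: tick 1 -> clock=13. purged={a.com}
Op 29: tick 1 -> clock=14.
Op 30: tick 1 -> clock=15.
lookup a.com: not in cache (expired or never inserted)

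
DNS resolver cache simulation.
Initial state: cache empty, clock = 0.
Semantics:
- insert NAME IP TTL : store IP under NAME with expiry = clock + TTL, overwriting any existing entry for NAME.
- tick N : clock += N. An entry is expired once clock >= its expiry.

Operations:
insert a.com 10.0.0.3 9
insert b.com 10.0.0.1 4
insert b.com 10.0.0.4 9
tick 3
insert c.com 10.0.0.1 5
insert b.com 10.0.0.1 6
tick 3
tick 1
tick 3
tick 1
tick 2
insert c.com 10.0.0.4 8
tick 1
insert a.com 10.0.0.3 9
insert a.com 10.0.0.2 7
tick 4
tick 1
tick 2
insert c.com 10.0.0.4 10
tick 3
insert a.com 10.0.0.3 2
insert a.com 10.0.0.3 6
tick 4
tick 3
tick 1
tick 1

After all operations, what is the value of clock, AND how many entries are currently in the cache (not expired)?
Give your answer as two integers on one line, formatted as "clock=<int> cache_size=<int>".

Answer: clock=33 cache_size=0

Derivation:
Op 1: insert a.com -> 10.0.0.3 (expiry=0+9=9). clock=0
Op 2: insert b.com -> 10.0.0.1 (expiry=0+4=4). clock=0
Op 3: insert b.com -> 10.0.0.4 (expiry=0+9=9). clock=0
Op 4: tick 3 -> clock=3.
Op 5: insert c.com -> 10.0.0.1 (expiry=3+5=8). clock=3
Op 6: insert b.com -> 10.0.0.1 (expiry=3+6=9). clock=3
Op 7: tick 3 -> clock=6.
Op 8: tick 1 -> clock=7.
Op 9: tick 3 -> clock=10. purged={a.com,b.com,c.com}
Op 10: tick 1 -> clock=11.
Op 11: tick 2 -> clock=13.
Op 12: insert c.com -> 10.0.0.4 (expiry=13+8=21). clock=13
Op 13: tick 1 -> clock=14.
Op 14: insert a.com -> 10.0.0.3 (expiry=14+9=23). clock=14
Op 15: insert a.com -> 10.0.0.2 (expiry=14+7=21). clock=14
Op 16: tick 4 -> clock=18.
Op 17: tick 1 -> clock=19.
Op 18: tick 2 -> clock=21. purged={a.com,c.com}
Op 19: insert c.com -> 10.0.0.4 (expiry=21+10=31). clock=21
Op 20: tick 3 -> clock=24.
Op 21: insert a.com -> 10.0.0.3 (expiry=24+2=26). clock=24
Op 22: insert a.com -> 10.0.0.3 (expiry=24+6=30). clock=24
Op 23: tick 4 -> clock=28.
Op 24: tick 3 -> clock=31. purged={a.com,c.com}
Op 25: tick 1 -> clock=32.
Op 26: tick 1 -> clock=33.
Final clock = 33
Final cache (unexpired): {} -> size=0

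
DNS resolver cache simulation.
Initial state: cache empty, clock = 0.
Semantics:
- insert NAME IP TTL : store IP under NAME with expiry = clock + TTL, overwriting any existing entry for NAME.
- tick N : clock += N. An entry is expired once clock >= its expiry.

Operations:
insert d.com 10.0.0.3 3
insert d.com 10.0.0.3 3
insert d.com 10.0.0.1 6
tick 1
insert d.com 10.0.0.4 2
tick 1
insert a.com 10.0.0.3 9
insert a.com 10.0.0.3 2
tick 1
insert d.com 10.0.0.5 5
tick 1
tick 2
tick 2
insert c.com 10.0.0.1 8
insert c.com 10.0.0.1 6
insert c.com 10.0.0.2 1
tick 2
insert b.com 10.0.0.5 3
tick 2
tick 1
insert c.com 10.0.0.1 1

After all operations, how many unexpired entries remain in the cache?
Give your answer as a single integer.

Op 1: insert d.com -> 10.0.0.3 (expiry=0+3=3). clock=0
Op 2: insert d.com -> 10.0.0.3 (expiry=0+3=3). clock=0
Op 3: insert d.com -> 10.0.0.1 (expiry=0+6=6). clock=0
Op 4: tick 1 -> clock=1.
Op 5: insert d.com -> 10.0.0.4 (expiry=1+2=3). clock=1
Op 6: tick 1 -> clock=2.
Op 7: insert a.com -> 10.0.0.3 (expiry=2+9=11). clock=2
Op 8: insert a.com -> 10.0.0.3 (expiry=2+2=4). clock=2
Op 9: tick 1 -> clock=3. purged={d.com}
Op 10: insert d.com -> 10.0.0.5 (expiry=3+5=8). clock=3
Op 11: tick 1 -> clock=4. purged={a.com}
Op 12: tick 2 -> clock=6.
Op 13: tick 2 -> clock=8. purged={d.com}
Op 14: insert c.com -> 10.0.0.1 (expiry=8+8=16). clock=8
Op 15: insert c.com -> 10.0.0.1 (expiry=8+6=14). clock=8
Op 16: insert c.com -> 10.0.0.2 (expiry=8+1=9). clock=8
Op 17: tick 2 -> clock=10. purged={c.com}
Op 18: insert b.com -> 10.0.0.5 (expiry=10+3=13). clock=10
Op 19: tick 2 -> clock=12.
Op 20: tick 1 -> clock=13. purged={b.com}
Op 21: insert c.com -> 10.0.0.1 (expiry=13+1=14). clock=13
Final cache (unexpired): {c.com} -> size=1

Answer: 1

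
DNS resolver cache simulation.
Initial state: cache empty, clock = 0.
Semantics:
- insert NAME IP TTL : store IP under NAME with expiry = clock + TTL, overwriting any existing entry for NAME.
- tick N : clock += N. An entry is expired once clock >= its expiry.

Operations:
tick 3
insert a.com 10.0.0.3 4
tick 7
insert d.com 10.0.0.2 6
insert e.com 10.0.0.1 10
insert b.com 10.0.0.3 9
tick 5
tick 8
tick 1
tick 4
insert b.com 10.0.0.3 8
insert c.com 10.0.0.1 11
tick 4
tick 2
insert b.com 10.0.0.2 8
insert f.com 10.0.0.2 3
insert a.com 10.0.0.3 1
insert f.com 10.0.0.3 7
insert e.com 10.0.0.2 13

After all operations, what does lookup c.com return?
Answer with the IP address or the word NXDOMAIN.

Op 1: tick 3 -> clock=3.
Op 2: insert a.com -> 10.0.0.3 (expiry=3+4=7). clock=3
Op 3: tick 7 -> clock=10. purged={a.com}
Op 4: insert d.com -> 10.0.0.2 (expiry=10+6=16). clock=10
Op 5: insert e.com -> 10.0.0.1 (expiry=10+10=20). clock=10
Op 6: insert b.com -> 10.0.0.3 (expiry=10+9=19). clock=10
Op 7: tick 5 -> clock=15.
Op 8: tick 8 -> clock=23. purged={b.com,d.com,e.com}
Op 9: tick 1 -> clock=24.
Op 10: tick 4 -> clock=28.
Op 11: insert b.com -> 10.0.0.3 (expiry=28+8=36). clock=28
Op 12: insert c.com -> 10.0.0.1 (expiry=28+11=39). clock=28
Op 13: tick 4 -> clock=32.
Op 14: tick 2 -> clock=34.
Op 15: insert b.com -> 10.0.0.2 (expiry=34+8=42). clock=34
Op 16: insert f.com -> 10.0.0.2 (expiry=34+3=37). clock=34
Op 17: insert a.com -> 10.0.0.3 (expiry=34+1=35). clock=34
Op 18: insert f.com -> 10.0.0.3 (expiry=34+7=41). clock=34
Op 19: insert e.com -> 10.0.0.2 (expiry=34+13=47). clock=34
lookup c.com: present, ip=10.0.0.1 expiry=39 > clock=34

Answer: 10.0.0.1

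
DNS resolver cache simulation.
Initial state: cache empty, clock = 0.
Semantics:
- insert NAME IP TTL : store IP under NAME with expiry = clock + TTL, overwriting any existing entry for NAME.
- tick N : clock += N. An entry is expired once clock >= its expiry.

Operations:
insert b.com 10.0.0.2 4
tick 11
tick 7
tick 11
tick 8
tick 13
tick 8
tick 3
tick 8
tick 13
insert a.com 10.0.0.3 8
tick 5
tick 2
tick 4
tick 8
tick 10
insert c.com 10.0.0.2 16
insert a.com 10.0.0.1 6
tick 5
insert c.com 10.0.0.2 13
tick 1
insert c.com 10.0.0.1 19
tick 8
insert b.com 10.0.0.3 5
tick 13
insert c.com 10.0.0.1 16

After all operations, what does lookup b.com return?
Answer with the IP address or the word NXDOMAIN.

Answer: NXDOMAIN

Derivation:
Op 1: insert b.com -> 10.0.0.2 (expiry=0+4=4). clock=0
Op 2: tick 11 -> clock=11. purged={b.com}
Op 3: tick 7 -> clock=18.
Op 4: tick 11 -> clock=29.
Op 5: tick 8 -> clock=37.
Op 6: tick 13 -> clock=50.
Op 7: tick 8 -> clock=58.
Op 8: tick 3 -> clock=61.
Op 9: tick 8 -> clock=69.
Op 10: tick 13 -> clock=82.
Op 11: insert a.com -> 10.0.0.3 (expiry=82+8=90). clock=82
Op 12: tick 5 -> clock=87.
Op 13: tick 2 -> clock=89.
Op 14: tick 4 -> clock=93. purged={a.com}
Op 15: tick 8 -> clock=101.
Op 16: tick 10 -> clock=111.
Op 17: insert c.com -> 10.0.0.2 (expiry=111+16=127). clock=111
Op 18: insert a.com -> 10.0.0.1 (expiry=111+6=117). clock=111
Op 19: tick 5 -> clock=116.
Op 20: insert c.com -> 10.0.0.2 (expiry=116+13=129). clock=116
Op 21: tick 1 -> clock=117. purged={a.com}
Op 22: insert c.com -> 10.0.0.1 (expiry=117+19=136). clock=117
Op 23: tick 8 -> clock=125.
Op 24: insert b.com -> 10.0.0.3 (expiry=125+5=130). clock=125
Op 25: tick 13 -> clock=138. purged={b.com,c.com}
Op 26: insert c.com -> 10.0.0.1 (expiry=138+16=154). clock=138
lookup b.com: not in cache (expired or never inserted)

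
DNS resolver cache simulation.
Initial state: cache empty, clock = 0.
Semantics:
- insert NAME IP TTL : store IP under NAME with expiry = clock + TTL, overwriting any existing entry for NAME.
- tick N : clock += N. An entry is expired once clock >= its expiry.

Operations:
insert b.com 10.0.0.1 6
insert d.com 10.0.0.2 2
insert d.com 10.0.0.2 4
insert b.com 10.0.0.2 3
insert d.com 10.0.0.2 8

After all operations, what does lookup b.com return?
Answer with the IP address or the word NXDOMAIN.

Answer: 10.0.0.2

Derivation:
Op 1: insert b.com -> 10.0.0.1 (expiry=0+6=6). clock=0
Op 2: insert d.com -> 10.0.0.2 (expiry=0+2=2). clock=0
Op 3: insert d.com -> 10.0.0.2 (expiry=0+4=4). clock=0
Op 4: insert b.com -> 10.0.0.2 (expiry=0+3=3). clock=0
Op 5: insert d.com -> 10.0.0.2 (expiry=0+8=8). clock=0
lookup b.com: present, ip=10.0.0.2 expiry=3 > clock=0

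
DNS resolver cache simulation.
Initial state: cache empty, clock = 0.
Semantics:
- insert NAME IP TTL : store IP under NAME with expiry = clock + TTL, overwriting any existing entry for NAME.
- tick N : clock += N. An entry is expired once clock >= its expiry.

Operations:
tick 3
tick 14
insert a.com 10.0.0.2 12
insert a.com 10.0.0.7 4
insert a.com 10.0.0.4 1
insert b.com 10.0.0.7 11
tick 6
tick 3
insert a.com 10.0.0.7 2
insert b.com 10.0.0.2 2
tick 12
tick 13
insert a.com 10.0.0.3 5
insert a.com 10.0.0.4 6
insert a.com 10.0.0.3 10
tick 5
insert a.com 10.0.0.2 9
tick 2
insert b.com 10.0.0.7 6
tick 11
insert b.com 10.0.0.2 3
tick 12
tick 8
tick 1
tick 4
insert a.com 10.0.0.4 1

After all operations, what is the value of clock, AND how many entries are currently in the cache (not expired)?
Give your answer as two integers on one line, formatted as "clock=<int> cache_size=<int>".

Answer: clock=94 cache_size=1

Derivation:
Op 1: tick 3 -> clock=3.
Op 2: tick 14 -> clock=17.
Op 3: insert a.com -> 10.0.0.2 (expiry=17+12=29). clock=17
Op 4: insert a.com -> 10.0.0.7 (expiry=17+4=21). clock=17
Op 5: insert a.com -> 10.0.0.4 (expiry=17+1=18). clock=17
Op 6: insert b.com -> 10.0.0.7 (expiry=17+11=28). clock=17
Op 7: tick 6 -> clock=23. purged={a.com}
Op 8: tick 3 -> clock=26.
Op 9: insert a.com -> 10.0.0.7 (expiry=26+2=28). clock=26
Op 10: insert b.com -> 10.0.0.2 (expiry=26+2=28). clock=26
Op 11: tick 12 -> clock=38. purged={a.com,b.com}
Op 12: tick 13 -> clock=51.
Op 13: insert a.com -> 10.0.0.3 (expiry=51+5=56). clock=51
Op 14: insert a.com -> 10.0.0.4 (expiry=51+6=57). clock=51
Op 15: insert a.com -> 10.0.0.3 (expiry=51+10=61). clock=51
Op 16: tick 5 -> clock=56.
Op 17: insert a.com -> 10.0.0.2 (expiry=56+9=65). clock=56
Op 18: tick 2 -> clock=58.
Op 19: insert b.com -> 10.0.0.7 (expiry=58+6=64). clock=58
Op 20: tick 11 -> clock=69. purged={a.com,b.com}
Op 21: insert b.com -> 10.0.0.2 (expiry=69+3=72). clock=69
Op 22: tick 12 -> clock=81. purged={b.com}
Op 23: tick 8 -> clock=89.
Op 24: tick 1 -> clock=90.
Op 25: tick 4 -> clock=94.
Op 26: insert a.com -> 10.0.0.4 (expiry=94+1=95). clock=94
Final clock = 94
Final cache (unexpired): {a.com} -> size=1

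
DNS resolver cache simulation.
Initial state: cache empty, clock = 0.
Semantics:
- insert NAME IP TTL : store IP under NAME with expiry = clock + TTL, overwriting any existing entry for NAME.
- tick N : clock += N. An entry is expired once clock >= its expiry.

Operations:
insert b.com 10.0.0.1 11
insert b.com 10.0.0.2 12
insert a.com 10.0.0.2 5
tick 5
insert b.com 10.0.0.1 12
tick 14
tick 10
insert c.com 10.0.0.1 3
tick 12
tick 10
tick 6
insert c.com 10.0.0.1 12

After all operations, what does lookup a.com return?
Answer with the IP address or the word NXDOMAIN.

Op 1: insert b.com -> 10.0.0.1 (expiry=0+11=11). clock=0
Op 2: insert b.com -> 10.0.0.2 (expiry=0+12=12). clock=0
Op 3: insert a.com -> 10.0.0.2 (expiry=0+5=5). clock=0
Op 4: tick 5 -> clock=5. purged={a.com}
Op 5: insert b.com -> 10.0.0.1 (expiry=5+12=17). clock=5
Op 6: tick 14 -> clock=19. purged={b.com}
Op 7: tick 10 -> clock=29.
Op 8: insert c.com -> 10.0.0.1 (expiry=29+3=32). clock=29
Op 9: tick 12 -> clock=41. purged={c.com}
Op 10: tick 10 -> clock=51.
Op 11: tick 6 -> clock=57.
Op 12: insert c.com -> 10.0.0.1 (expiry=57+12=69). clock=57
lookup a.com: not in cache (expired or never inserted)

Answer: NXDOMAIN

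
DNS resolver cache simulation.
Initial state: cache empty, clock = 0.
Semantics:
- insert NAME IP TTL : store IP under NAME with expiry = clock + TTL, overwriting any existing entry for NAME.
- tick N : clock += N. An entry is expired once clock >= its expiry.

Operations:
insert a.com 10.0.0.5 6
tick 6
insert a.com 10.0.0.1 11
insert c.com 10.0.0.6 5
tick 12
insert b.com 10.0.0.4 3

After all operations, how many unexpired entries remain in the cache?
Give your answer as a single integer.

Answer: 1

Derivation:
Op 1: insert a.com -> 10.0.0.5 (expiry=0+6=6). clock=0
Op 2: tick 6 -> clock=6. purged={a.com}
Op 3: insert a.com -> 10.0.0.1 (expiry=6+11=17). clock=6
Op 4: insert c.com -> 10.0.0.6 (expiry=6+5=11). clock=6
Op 5: tick 12 -> clock=18. purged={a.com,c.com}
Op 6: insert b.com -> 10.0.0.4 (expiry=18+3=21). clock=18
Final cache (unexpired): {b.com} -> size=1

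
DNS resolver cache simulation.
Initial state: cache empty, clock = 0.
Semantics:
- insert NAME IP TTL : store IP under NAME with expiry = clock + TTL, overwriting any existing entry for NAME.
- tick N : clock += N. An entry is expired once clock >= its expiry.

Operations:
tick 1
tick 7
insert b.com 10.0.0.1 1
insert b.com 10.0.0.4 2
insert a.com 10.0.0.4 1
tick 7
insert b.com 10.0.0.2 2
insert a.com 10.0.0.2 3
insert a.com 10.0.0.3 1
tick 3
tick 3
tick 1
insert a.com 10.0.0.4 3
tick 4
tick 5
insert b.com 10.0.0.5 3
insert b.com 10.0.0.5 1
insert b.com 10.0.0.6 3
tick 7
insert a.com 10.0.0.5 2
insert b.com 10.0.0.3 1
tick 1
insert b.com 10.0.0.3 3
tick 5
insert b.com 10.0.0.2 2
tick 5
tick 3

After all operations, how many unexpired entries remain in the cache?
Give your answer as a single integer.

Answer: 0

Derivation:
Op 1: tick 1 -> clock=1.
Op 2: tick 7 -> clock=8.
Op 3: insert b.com -> 10.0.0.1 (expiry=8+1=9). clock=8
Op 4: insert b.com -> 10.0.0.4 (expiry=8+2=10). clock=8
Op 5: insert a.com -> 10.0.0.4 (expiry=8+1=9). clock=8
Op 6: tick 7 -> clock=15. purged={a.com,b.com}
Op 7: insert b.com -> 10.0.0.2 (expiry=15+2=17). clock=15
Op 8: insert a.com -> 10.0.0.2 (expiry=15+3=18). clock=15
Op 9: insert a.com -> 10.0.0.3 (expiry=15+1=16). clock=15
Op 10: tick 3 -> clock=18. purged={a.com,b.com}
Op 11: tick 3 -> clock=21.
Op 12: tick 1 -> clock=22.
Op 13: insert a.com -> 10.0.0.4 (expiry=22+3=25). clock=22
Op 14: tick 4 -> clock=26. purged={a.com}
Op 15: tick 5 -> clock=31.
Op 16: insert b.com -> 10.0.0.5 (expiry=31+3=34). clock=31
Op 17: insert b.com -> 10.0.0.5 (expiry=31+1=32). clock=31
Op 18: insert b.com -> 10.0.0.6 (expiry=31+3=34). clock=31
Op 19: tick 7 -> clock=38. purged={b.com}
Op 20: insert a.com -> 10.0.0.5 (expiry=38+2=40). clock=38
Op 21: insert b.com -> 10.0.0.3 (expiry=38+1=39). clock=38
Op 22: tick 1 -> clock=39. purged={b.com}
Op 23: insert b.com -> 10.0.0.3 (expiry=39+3=42). clock=39
Op 24: tick 5 -> clock=44. purged={a.com,b.com}
Op 25: insert b.com -> 10.0.0.2 (expiry=44+2=46). clock=44
Op 26: tick 5 -> clock=49. purged={b.com}
Op 27: tick 3 -> clock=52.
Final cache (unexpired): {} -> size=0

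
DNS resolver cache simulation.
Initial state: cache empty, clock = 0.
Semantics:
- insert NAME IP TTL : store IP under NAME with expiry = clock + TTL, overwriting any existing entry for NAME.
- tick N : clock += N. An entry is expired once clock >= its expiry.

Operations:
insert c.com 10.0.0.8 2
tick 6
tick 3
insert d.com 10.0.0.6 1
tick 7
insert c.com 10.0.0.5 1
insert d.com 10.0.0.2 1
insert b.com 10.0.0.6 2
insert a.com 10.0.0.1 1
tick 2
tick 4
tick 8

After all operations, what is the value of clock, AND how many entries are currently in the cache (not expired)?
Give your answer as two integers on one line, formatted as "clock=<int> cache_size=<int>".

Op 1: insert c.com -> 10.0.0.8 (expiry=0+2=2). clock=0
Op 2: tick 6 -> clock=6. purged={c.com}
Op 3: tick 3 -> clock=9.
Op 4: insert d.com -> 10.0.0.6 (expiry=9+1=10). clock=9
Op 5: tick 7 -> clock=16. purged={d.com}
Op 6: insert c.com -> 10.0.0.5 (expiry=16+1=17). clock=16
Op 7: insert d.com -> 10.0.0.2 (expiry=16+1=17). clock=16
Op 8: insert b.com -> 10.0.0.6 (expiry=16+2=18). clock=16
Op 9: insert a.com -> 10.0.0.1 (expiry=16+1=17). clock=16
Op 10: tick 2 -> clock=18. purged={a.com,b.com,c.com,d.com}
Op 11: tick 4 -> clock=22.
Op 12: tick 8 -> clock=30.
Final clock = 30
Final cache (unexpired): {} -> size=0

Answer: clock=30 cache_size=0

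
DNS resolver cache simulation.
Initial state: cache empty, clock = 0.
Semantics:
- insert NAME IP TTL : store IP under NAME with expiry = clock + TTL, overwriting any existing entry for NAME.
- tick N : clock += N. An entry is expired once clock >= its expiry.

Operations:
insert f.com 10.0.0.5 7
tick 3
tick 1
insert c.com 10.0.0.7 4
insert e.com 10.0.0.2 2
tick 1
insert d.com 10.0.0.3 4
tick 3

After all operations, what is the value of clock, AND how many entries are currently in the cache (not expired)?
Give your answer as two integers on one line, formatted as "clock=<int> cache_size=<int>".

Op 1: insert f.com -> 10.0.0.5 (expiry=0+7=7). clock=0
Op 2: tick 3 -> clock=3.
Op 3: tick 1 -> clock=4.
Op 4: insert c.com -> 10.0.0.7 (expiry=4+4=8). clock=4
Op 5: insert e.com -> 10.0.0.2 (expiry=4+2=6). clock=4
Op 6: tick 1 -> clock=5.
Op 7: insert d.com -> 10.0.0.3 (expiry=5+4=9). clock=5
Op 8: tick 3 -> clock=8. purged={c.com,e.com,f.com}
Final clock = 8
Final cache (unexpired): {d.com} -> size=1

Answer: clock=8 cache_size=1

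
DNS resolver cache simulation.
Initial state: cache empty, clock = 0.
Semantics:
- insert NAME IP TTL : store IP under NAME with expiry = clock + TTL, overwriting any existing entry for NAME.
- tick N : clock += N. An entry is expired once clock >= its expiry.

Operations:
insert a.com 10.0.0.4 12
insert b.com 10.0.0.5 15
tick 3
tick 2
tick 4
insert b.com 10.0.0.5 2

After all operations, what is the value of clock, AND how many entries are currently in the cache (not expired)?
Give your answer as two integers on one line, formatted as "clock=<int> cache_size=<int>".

Answer: clock=9 cache_size=2

Derivation:
Op 1: insert a.com -> 10.0.0.4 (expiry=0+12=12). clock=0
Op 2: insert b.com -> 10.0.0.5 (expiry=0+15=15). clock=0
Op 3: tick 3 -> clock=3.
Op 4: tick 2 -> clock=5.
Op 5: tick 4 -> clock=9.
Op 6: insert b.com -> 10.0.0.5 (expiry=9+2=11). clock=9
Final clock = 9
Final cache (unexpired): {a.com,b.com} -> size=2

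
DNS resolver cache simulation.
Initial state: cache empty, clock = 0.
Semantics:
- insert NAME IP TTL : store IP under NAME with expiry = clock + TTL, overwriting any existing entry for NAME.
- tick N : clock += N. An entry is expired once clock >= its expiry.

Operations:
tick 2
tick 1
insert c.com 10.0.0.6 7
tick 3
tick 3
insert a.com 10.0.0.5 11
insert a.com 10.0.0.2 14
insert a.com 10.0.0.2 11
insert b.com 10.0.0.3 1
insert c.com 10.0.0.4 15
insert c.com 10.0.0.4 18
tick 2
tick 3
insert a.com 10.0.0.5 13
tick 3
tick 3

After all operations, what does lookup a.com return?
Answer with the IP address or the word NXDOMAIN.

Answer: 10.0.0.5

Derivation:
Op 1: tick 2 -> clock=2.
Op 2: tick 1 -> clock=3.
Op 3: insert c.com -> 10.0.0.6 (expiry=3+7=10). clock=3
Op 4: tick 3 -> clock=6.
Op 5: tick 3 -> clock=9.
Op 6: insert a.com -> 10.0.0.5 (expiry=9+11=20). clock=9
Op 7: insert a.com -> 10.0.0.2 (expiry=9+14=23). clock=9
Op 8: insert a.com -> 10.0.0.2 (expiry=9+11=20). clock=9
Op 9: insert b.com -> 10.0.0.3 (expiry=9+1=10). clock=9
Op 10: insert c.com -> 10.0.0.4 (expiry=9+15=24). clock=9
Op 11: insert c.com -> 10.0.0.4 (expiry=9+18=27). clock=9
Op 12: tick 2 -> clock=11. purged={b.com}
Op 13: tick 3 -> clock=14.
Op 14: insert a.com -> 10.0.0.5 (expiry=14+13=27). clock=14
Op 15: tick 3 -> clock=17.
Op 16: tick 3 -> clock=20.
lookup a.com: present, ip=10.0.0.5 expiry=27 > clock=20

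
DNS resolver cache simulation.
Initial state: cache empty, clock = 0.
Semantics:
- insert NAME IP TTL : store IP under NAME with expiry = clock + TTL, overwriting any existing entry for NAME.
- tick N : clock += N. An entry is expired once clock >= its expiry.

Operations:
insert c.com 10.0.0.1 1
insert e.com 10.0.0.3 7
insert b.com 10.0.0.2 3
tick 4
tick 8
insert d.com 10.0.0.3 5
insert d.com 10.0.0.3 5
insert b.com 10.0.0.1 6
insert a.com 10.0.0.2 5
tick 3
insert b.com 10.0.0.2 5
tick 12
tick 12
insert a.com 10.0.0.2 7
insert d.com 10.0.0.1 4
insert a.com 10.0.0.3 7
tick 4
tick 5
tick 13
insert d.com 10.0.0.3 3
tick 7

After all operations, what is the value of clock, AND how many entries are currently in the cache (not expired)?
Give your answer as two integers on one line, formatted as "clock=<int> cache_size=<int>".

Answer: clock=68 cache_size=0

Derivation:
Op 1: insert c.com -> 10.0.0.1 (expiry=0+1=1). clock=0
Op 2: insert e.com -> 10.0.0.3 (expiry=0+7=7). clock=0
Op 3: insert b.com -> 10.0.0.2 (expiry=0+3=3). clock=0
Op 4: tick 4 -> clock=4. purged={b.com,c.com}
Op 5: tick 8 -> clock=12. purged={e.com}
Op 6: insert d.com -> 10.0.0.3 (expiry=12+5=17). clock=12
Op 7: insert d.com -> 10.0.0.3 (expiry=12+5=17). clock=12
Op 8: insert b.com -> 10.0.0.1 (expiry=12+6=18). clock=12
Op 9: insert a.com -> 10.0.0.2 (expiry=12+5=17). clock=12
Op 10: tick 3 -> clock=15.
Op 11: insert b.com -> 10.0.0.2 (expiry=15+5=20). clock=15
Op 12: tick 12 -> clock=27. purged={a.com,b.com,d.com}
Op 13: tick 12 -> clock=39.
Op 14: insert a.com -> 10.0.0.2 (expiry=39+7=46). clock=39
Op 15: insert d.com -> 10.0.0.1 (expiry=39+4=43). clock=39
Op 16: insert a.com -> 10.0.0.3 (expiry=39+7=46). clock=39
Op 17: tick 4 -> clock=43. purged={d.com}
Op 18: tick 5 -> clock=48. purged={a.com}
Op 19: tick 13 -> clock=61.
Op 20: insert d.com -> 10.0.0.3 (expiry=61+3=64). clock=61
Op 21: tick 7 -> clock=68. purged={d.com}
Final clock = 68
Final cache (unexpired): {} -> size=0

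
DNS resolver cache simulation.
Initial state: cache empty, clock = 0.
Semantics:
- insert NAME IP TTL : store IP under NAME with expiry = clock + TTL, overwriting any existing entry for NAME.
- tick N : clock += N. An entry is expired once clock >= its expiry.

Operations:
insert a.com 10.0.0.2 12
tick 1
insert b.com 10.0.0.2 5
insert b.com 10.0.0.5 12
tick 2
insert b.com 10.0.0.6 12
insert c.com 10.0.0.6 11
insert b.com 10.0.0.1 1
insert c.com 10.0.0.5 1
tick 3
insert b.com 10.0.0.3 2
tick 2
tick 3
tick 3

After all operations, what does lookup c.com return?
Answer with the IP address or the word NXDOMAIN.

Answer: NXDOMAIN

Derivation:
Op 1: insert a.com -> 10.0.0.2 (expiry=0+12=12). clock=0
Op 2: tick 1 -> clock=1.
Op 3: insert b.com -> 10.0.0.2 (expiry=1+5=6). clock=1
Op 4: insert b.com -> 10.0.0.5 (expiry=1+12=13). clock=1
Op 5: tick 2 -> clock=3.
Op 6: insert b.com -> 10.0.0.6 (expiry=3+12=15). clock=3
Op 7: insert c.com -> 10.0.0.6 (expiry=3+11=14). clock=3
Op 8: insert b.com -> 10.0.0.1 (expiry=3+1=4). clock=3
Op 9: insert c.com -> 10.0.0.5 (expiry=3+1=4). clock=3
Op 10: tick 3 -> clock=6. purged={b.com,c.com}
Op 11: insert b.com -> 10.0.0.3 (expiry=6+2=8). clock=6
Op 12: tick 2 -> clock=8. purged={b.com}
Op 13: tick 3 -> clock=11.
Op 14: tick 3 -> clock=14. purged={a.com}
lookup c.com: not in cache (expired or never inserted)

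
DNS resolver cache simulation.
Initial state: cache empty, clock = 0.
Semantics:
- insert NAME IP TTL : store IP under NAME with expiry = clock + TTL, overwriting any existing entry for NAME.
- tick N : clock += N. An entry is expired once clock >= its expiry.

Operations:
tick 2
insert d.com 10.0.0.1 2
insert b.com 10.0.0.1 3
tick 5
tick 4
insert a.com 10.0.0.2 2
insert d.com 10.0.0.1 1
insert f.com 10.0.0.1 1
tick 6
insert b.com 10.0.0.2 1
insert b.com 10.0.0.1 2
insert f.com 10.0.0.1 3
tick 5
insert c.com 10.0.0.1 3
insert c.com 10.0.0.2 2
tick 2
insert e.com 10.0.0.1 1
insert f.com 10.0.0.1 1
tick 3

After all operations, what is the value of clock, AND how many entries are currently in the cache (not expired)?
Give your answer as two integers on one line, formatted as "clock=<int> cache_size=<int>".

Answer: clock=27 cache_size=0

Derivation:
Op 1: tick 2 -> clock=2.
Op 2: insert d.com -> 10.0.0.1 (expiry=2+2=4). clock=2
Op 3: insert b.com -> 10.0.0.1 (expiry=2+3=5). clock=2
Op 4: tick 5 -> clock=7. purged={b.com,d.com}
Op 5: tick 4 -> clock=11.
Op 6: insert a.com -> 10.0.0.2 (expiry=11+2=13). clock=11
Op 7: insert d.com -> 10.0.0.1 (expiry=11+1=12). clock=11
Op 8: insert f.com -> 10.0.0.1 (expiry=11+1=12). clock=11
Op 9: tick 6 -> clock=17. purged={a.com,d.com,f.com}
Op 10: insert b.com -> 10.0.0.2 (expiry=17+1=18). clock=17
Op 11: insert b.com -> 10.0.0.1 (expiry=17+2=19). clock=17
Op 12: insert f.com -> 10.0.0.1 (expiry=17+3=20). clock=17
Op 13: tick 5 -> clock=22. purged={b.com,f.com}
Op 14: insert c.com -> 10.0.0.1 (expiry=22+3=25). clock=22
Op 15: insert c.com -> 10.0.0.2 (expiry=22+2=24). clock=22
Op 16: tick 2 -> clock=24. purged={c.com}
Op 17: insert e.com -> 10.0.0.1 (expiry=24+1=25). clock=24
Op 18: insert f.com -> 10.0.0.1 (expiry=24+1=25). clock=24
Op 19: tick 3 -> clock=27. purged={e.com,f.com}
Final clock = 27
Final cache (unexpired): {} -> size=0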